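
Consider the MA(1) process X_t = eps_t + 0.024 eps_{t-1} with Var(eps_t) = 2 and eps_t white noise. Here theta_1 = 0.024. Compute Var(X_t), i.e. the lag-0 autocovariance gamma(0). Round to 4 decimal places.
\gamma(0) = 2.0012

For an MA(q) process X_t = eps_t + sum_i theta_i eps_{t-i} with
Var(eps_t) = sigma^2, the variance is
  gamma(0) = sigma^2 * (1 + sum_i theta_i^2).
  sum_i theta_i^2 = (0.024)^2 = 0.000576.
  gamma(0) = 2 * (1 + 0.000576) = 2 * 1.000576 = 2.001152, which rounds to 2.0012.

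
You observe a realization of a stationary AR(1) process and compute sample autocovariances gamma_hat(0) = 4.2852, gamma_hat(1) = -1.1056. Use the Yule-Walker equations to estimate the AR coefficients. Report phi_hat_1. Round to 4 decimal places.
\hat\phi_{1} = -0.2580

The Yule-Walker equations for an AR(p) process read, in matrix form,
  Gamma_p phi = r_p,   with   (Gamma_p)_{ij} = gamma(|i - j|),
                       (r_p)_i = gamma(i),   i,j = 1..p.
Substitute the sample gammas (Toeplitz matrix and right-hand side of size 1):
  Gamma_p = [[4.2852]]
  r_p     = [-1.1056]
With p = 1 this is the single equation gamma(0) phi_1 = gamma(1):
  phi_hat_1 = gamma(1) / gamma(0) = -1.1056 / 4.2852 = -0.2580.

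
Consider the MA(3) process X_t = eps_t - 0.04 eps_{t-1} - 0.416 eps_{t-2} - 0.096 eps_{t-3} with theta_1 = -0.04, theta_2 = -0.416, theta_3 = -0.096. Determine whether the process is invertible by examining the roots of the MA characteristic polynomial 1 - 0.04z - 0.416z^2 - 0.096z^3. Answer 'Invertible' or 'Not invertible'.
\text{Invertible}

The MA(q) characteristic polynomial is P(z) = 1 - 0.04z - 0.416z^2 - 0.096z^3.
Invertibility requires all roots to lie outside the unit circle, i.e. |z| > 1 for every root.
Degree 3: look for a simple real root z0 first, then factor out (1 - z/z0) and solve the remaining quadratic.
Testing z0 = -2.5: P(-2.5) = 1 + (-0.04)(-2.5) + (-0.416)(-2.5)^2 + (-0.096)(-2.5)^3
  = 1 + (0.1) + (-2.6) + (1.5) = 0.  So z_0 = -2.5 is a root, |z_0| = 2.5.
Divide out the factor (1 + 0.4 z) = (1 - z/z0) (since 1/z0 = -0.4):
  P(z) = (1 + 0.4 z)(1 + (-0.44) z + (-0.24) z^2)
  [check: z-coef -0.44 - (-0.4) = -0.04; z^2-coef -0.24 - (-0.4)(-0.44) = -0.416; z^3-coef -(-0.4)(-0.24) = -0.096.]
Remaining roots from the quadratic factor 1 + (-0.44) z + (-0.24) z^2:
  Set 1 + (-0.44) z + (-0.24) z^2 = 0, i.e. a z^2 + b z + c = 0 with a = -0.24, b = -0.44, c = 1.
  Discriminant D = b^2 - 4ac = (-0.44)^2 - 4*(-0.24)*1 = 0.1936 - (-0.96) = 1.1536.
  D >= 0, so the roots are real: z = (-b +/- sqrt(D)) / (2a) = (0.44 +/- 1.074058) / (-0.48).
    z_1 = (0.44 + 1.074058) / (-0.48) = -3.1543,   |z_1| = 3.1543.
    z_2 = (0.44 - 1.074058) / (-0.48) = 1.321,   |z_2| = 1.321.
Moduli of all roots: 2.5000, 3.1543, 1.3210.
All moduli strictly greater than 1? Yes.
Verdict: Invertible.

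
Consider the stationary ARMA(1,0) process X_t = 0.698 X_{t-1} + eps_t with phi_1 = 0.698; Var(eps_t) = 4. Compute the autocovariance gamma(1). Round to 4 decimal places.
\gamma(1) = 5.4447

Multiply the model equation by X_{t-k} and take expectations. With theta_0 = psi_0 = 1 and psi_j the MA(infinity) weights, this gives
  gamma(k) - sum_i phi_i gamma(k-i) = c_k,
  c_k = sigma^2 * sum_{j=k..q} theta_j psi_{j-k}   (c_k = 0 for k > q),
using gamma(-m) = gamma(m).
Pure AR (q = 0): c_0 = sigma^2 = 4, c_k = 0 for k >= 1.
Equations for k = 0 and k = 1 (AR order 1):
  gamma(0) = phi_1 gamma(1) + c_0
  gamma(1) = phi_1 gamma(0) + c_1
Substituting the second into the first: gamma(0) (1 - phi_1^2) = c_0 + phi_1 c_1, so
  gamma(0) = c_0 / (1 - phi_1^2) = 4 / (1 - (0.698)^2) = 4 / 0.512796 = 7.800373.
  gamma(1) = phi_1 gamma(0) = (0.698)(7.800373) = 5.44466.
Therefore gamma(1) = 5.4447 (to 4 decimal places).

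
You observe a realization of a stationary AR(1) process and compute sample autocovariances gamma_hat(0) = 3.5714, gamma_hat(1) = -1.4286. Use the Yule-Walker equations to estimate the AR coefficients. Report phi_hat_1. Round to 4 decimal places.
\hat\phi_{1} = -0.4000

The Yule-Walker equations for an AR(p) process read, in matrix form,
  Gamma_p phi = r_p,   with   (Gamma_p)_{ij} = gamma(|i - j|),
                       (r_p)_i = gamma(i),   i,j = 1..p.
Substitute the sample gammas (Toeplitz matrix and right-hand side of size 1):
  Gamma_p = [[3.5714]]
  r_p     = [-1.4286]
With p = 1 this is the single equation gamma(0) phi_1 = gamma(1):
  phi_hat_1 = gamma(1) / gamma(0) = -1.4286 / 3.5714 = -0.4000.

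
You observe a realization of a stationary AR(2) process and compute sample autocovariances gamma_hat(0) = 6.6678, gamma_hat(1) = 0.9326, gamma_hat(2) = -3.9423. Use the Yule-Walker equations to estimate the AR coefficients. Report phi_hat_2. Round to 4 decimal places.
\hat\phi_{2} = -0.6230

The Yule-Walker equations for an AR(p) process read, in matrix form,
  Gamma_p phi = r_p,   with   (Gamma_p)_{ij} = gamma(|i - j|),
                       (r_p)_i = gamma(i),   i,j = 1..p.
Substitute the sample gammas (Toeplitz matrix and right-hand side of size 2):
  Gamma_p = [[6.6678, 0.9326], [0.9326, 6.6678]]
  r_p     = [0.9326, -3.9423]
Written out:
  6.6678 phi_1 + 0.9326 phi_2 = 0.9326
  0.9326 phi_1 + 6.6678 phi_2 = -3.9423
Solve by Cramer's rule:
  det = gamma(0)^2 - gamma(1)^2 = (6.6678)^2 - (0.9326)^2 = 44.45955684 - 0.86974276 = 43.58981408
  phi_hat_1 = [gamma(1) gamma(0) - gamma(1) gamma(2)] / det = [(0.9326)(6.6678) - (0.9326)(-3.9423)] / 43.58981408 = 9.89497926 / 43.58981408 = 0.227
  phi_hat_2 = [gamma(0) gamma(2) - gamma(1)^2] / det = [(6.6678)(-3.9423) - (0.9326)^2] / 43.58981408 = -27.1562107 / 43.58981408 = -0.623
So phi_hat = [0.2270, -0.6230].
Therefore phi_hat_2 = -0.6230.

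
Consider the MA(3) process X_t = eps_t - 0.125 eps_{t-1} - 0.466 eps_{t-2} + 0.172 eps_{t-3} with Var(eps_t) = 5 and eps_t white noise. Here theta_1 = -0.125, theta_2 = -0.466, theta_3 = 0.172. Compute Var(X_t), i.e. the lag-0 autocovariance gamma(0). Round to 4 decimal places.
\gamma(0) = 6.3118

For an MA(q) process X_t = eps_t + sum_i theta_i eps_{t-i} with
Var(eps_t) = sigma^2, the variance is
  gamma(0) = sigma^2 * (1 + sum_i theta_i^2).
  sum_i theta_i^2 = (-0.125)^2 + (-0.466)^2 + (0.172)^2 = 0.015625 + 0.217156 + 0.029584 = 0.262365.
  gamma(0) = 5 * (1 + 0.262365) = 5 * 1.262365 = 6.311825, which rounds to 6.3118.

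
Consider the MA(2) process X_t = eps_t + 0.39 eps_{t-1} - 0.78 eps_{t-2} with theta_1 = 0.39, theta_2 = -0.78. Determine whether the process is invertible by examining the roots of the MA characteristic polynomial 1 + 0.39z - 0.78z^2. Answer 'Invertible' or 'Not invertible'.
\text{Not invertible}

The MA(q) characteristic polynomial is P(z) = 1 + 0.39z - 0.78z^2.
Invertibility requires all roots to lie outside the unit circle, i.e. |z| > 1 for every root.
Set 1 + (0.39) z + (-0.78) z^2 = 0, i.e. a z^2 + b z + c = 0 with a = -0.78, b = 0.39, c = 1.
Discriminant D = b^2 - 4ac = (0.39)^2 - 4*(-0.78)*1 = 0.1521 - (-3.12) = 3.2721.
D >= 0, so the roots are real: z = (-b +/- sqrt(D)) / (2a) = (-0.39 +/- 1.808895) / (-1.56).
  z_1 = (-0.39 + 1.808895) / (-1.56) = -0.9095,   |z_1| = 0.9095.
  z_2 = (-0.39 - 1.808895) / (-1.56) = 1.4095,   |z_2| = 1.4095.
Moduli of all roots: 0.9095, 1.4095.
All moduli strictly greater than 1? No.
Verdict: Not invertible.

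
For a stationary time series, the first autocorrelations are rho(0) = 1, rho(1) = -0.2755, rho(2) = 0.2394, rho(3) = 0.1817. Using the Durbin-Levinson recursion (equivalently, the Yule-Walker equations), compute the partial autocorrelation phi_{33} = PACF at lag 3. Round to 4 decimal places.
\phi_{33} = 0.3181

The PACF at lag k is phi_{kk}, the last component of the solution
to the Yule-Walker system G_k phi = r_k where
  (G_k)_{ij} = rho(|i - j|), (r_k)_i = rho(i), i,j = 1..k.
Equivalently, Durbin-Levinson gives phi_{kk} iteratively:
  phi_{11} = rho(1)
  phi_{kk} = [rho(k) - sum_{j=1..k-1} phi_{k-1,j} rho(k-j)]
            / [1 - sum_{j=1..k-1} phi_{k-1,j} rho(j)],
  phi_{k,j} = phi_{k-1,j} - phi_{kk} phi_{k-1,k-j},  j = 1..k-1.
Step k = 1:
  phi_11 = rho(1) = -0.2755.
Step k = 2:
  phi_22 = [rho(2) - phi_11 rho(1)] / [1 - phi_11 rho(1)] = [0.2394 - (-0.2755)(-0.2755)] / [1 - (-0.2755)(-0.2755)]
         = 0.16349975 / 0.92409975 = 0.176929.
  Update: phi_21 = phi_11 - phi_22 phi_11 = -0.2755 - (0.176929)(-0.2755) = -0.226756.
Step k = 3:
  phi_33 = [rho(3) - phi_21 rho(2) - phi_22 rho(1)] / [1 - phi_21 rho(1) - phi_22 rho(2)]
    numerator   = 0.1817 - (-0.226756)(0.2394) - (0.176929)(-0.2755) = 0.28472927
    denominator = 1 - (-0.226756)(-0.2755) - (0.176929)(0.2394) = 0.89517195
  phi_33 = 0.28472927 / 0.89517195 = 0.3181.
Therefore phi_{33} = 0.3181.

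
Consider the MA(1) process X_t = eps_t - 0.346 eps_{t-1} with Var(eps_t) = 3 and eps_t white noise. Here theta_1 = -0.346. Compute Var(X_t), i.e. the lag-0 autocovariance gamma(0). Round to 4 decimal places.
\gamma(0) = 3.3591

For an MA(q) process X_t = eps_t + sum_i theta_i eps_{t-i} with
Var(eps_t) = sigma^2, the variance is
  gamma(0) = sigma^2 * (1 + sum_i theta_i^2).
  sum_i theta_i^2 = (-0.346)^2 = 0.119716.
  gamma(0) = 3 * (1 + 0.119716) = 3 * 1.119716 = 3.359148, which rounds to 3.3591.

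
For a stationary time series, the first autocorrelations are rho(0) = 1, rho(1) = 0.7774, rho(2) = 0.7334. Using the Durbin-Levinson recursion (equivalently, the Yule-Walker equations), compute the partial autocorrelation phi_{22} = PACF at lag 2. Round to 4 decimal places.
\phi_{22} = 0.3262

The PACF at lag k is phi_{kk}, the last component of the solution
to the Yule-Walker system G_k phi = r_k where
  (G_k)_{ij} = rho(|i - j|), (r_k)_i = rho(i), i,j = 1..k.
Equivalently, Durbin-Levinson gives phi_{kk} iteratively:
  phi_{11} = rho(1)
  phi_{kk} = [rho(k) - sum_{j=1..k-1} phi_{k-1,j} rho(k-j)]
            / [1 - sum_{j=1..k-1} phi_{k-1,j} rho(j)],
  phi_{k,j} = phi_{k-1,j} - phi_{kk} phi_{k-1,k-j},  j = 1..k-1.
Step k = 1:
  phi_11 = rho(1) = 0.7774.
Step k = 2:
  phi_22 = [rho(2) - phi_11 rho(1)] / [1 - phi_11 rho(1)] = [0.7334 - (0.7774)(0.7774)] / [1 - (0.7774)(0.7774)]
         = 0.12904924 / 0.39564924 = 0.3262.
Therefore phi_{22} = 0.3262.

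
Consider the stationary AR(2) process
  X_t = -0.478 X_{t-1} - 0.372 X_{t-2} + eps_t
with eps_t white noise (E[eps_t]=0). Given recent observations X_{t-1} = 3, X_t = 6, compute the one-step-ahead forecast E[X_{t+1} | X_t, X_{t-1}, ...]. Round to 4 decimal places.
E[X_{t+1} \mid \mathcal F_t] = -3.9840

For an AR(p) model X_t = c + sum_i phi_i X_{t-i} + eps_t, the
one-step-ahead conditional mean is
  E[X_{t+1} | X_t, ...] = c + sum_i phi_i X_{t+1-i}.
Substitute known values:
  E[X_{t+1} | ...] = (-0.478) * (6) + (-0.372) * (3)
                   = -3.9840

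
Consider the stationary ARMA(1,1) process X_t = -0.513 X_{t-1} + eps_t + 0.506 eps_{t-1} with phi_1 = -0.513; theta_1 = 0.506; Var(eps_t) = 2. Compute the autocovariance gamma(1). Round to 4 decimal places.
\gamma(1) = -0.0141

Multiply the model equation by X_{t-k} and take expectations. With theta_0 = psi_0 = 1 and psi_j the MA(infinity) weights, this gives
  gamma(k) - sum_i phi_i gamma(k-i) = c_k,
  c_k = sigma^2 * sum_{j=k..q} theta_j psi_{j-k}   (c_k = 0 for k > q),
using gamma(-m) = gamma(m).
psi-weights needed (psi_j = theta_j + sum_i phi_i psi_{j-i}):
  psi_1 = theta_1 + phi_1 = 0.506 + (-0.513) = -0.007
Right-hand sides:
  c_0 = sigma^2 (1 + theta_1 psi_1) = 2 * (1 + (0.506)(-0.007)) = 2 * 0.996458 = 1.992916
  c_1 = sigma^2 theta_1 = 2 * (0.506) = 1.012
  c_2 = 0
Equations for k = 0 and k = 1 (AR order 1):
  gamma(0) = phi_1 gamma(1) + c_0
  gamma(1) = phi_1 gamma(0) + c_1
Substituting the second into the first: gamma(0) (1 - phi_1^2) = c_0 + phi_1 c_1, so
  gamma(0) = (c_0 + phi_1 c_1) / (1 - phi_1^2) = (1.992916 + (-0.513)(1.012)) / (1 - (-0.513)^2) = 1.47376 / 0.736831 = 2.000133.
  gamma(1) = phi_1 gamma(0) + c_1 = (-0.513)(2.000133) + (1.012) = -0.014068.
Therefore gamma(1) = -0.0141 (to 4 decimal places).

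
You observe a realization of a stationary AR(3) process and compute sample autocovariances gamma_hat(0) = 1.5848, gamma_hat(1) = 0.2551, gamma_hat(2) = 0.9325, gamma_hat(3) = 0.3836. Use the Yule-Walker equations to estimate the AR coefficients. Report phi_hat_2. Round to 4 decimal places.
\hat\phi_{2} = 0.5660

The Yule-Walker equations for an AR(p) process read, in matrix form,
  Gamma_p phi = r_p,   with   (Gamma_p)_{ij} = gamma(|i - j|),
                       (r_p)_i = gamma(i),   i,j = 1..p.
Substitute the sample gammas (Toeplitz matrix and right-hand side of size 3):
  Gamma_p = [[1.5848, 0.2551, 0.9325], [0.2551, 1.5848, 0.2551], [0.9325, 0.2551, 1.5848]]
  r_p     = [0.2551, 0.9325, 0.3836]
Written out (R1..R3):
  (R1) 1.5848 phi_1 + 0.2551 phi_2 + 0.9325 phi_3 = 0.2551
  (R2) 0.2551 phi_1 + 1.5848 phi_2 + 0.2551 phi_3 = 0.9325
  (R3) 0.9325 phi_1 + 0.2551 phi_2 + 1.5848 phi_3 = 0.3836
Gaussian elimination:
  R2 <- R2 - (0.2551/1.5848) R1 = R2 - (0.160967) R1:  1.543737 phi_2 + 0.104999 phi_3 = 0.891437
  R3 <- R3 - (0.9325/1.5848) R1 = R3 - (0.588402) R1:  0.104999 phi_2 + 1.036115 phi_3 = 0.233499
  R3 <- R3 - (0.104999/1.543737) R2 = R3 - (0.068016) R2:  1.028973 phi_3 = 0.172867
Back-substitution:
  phi_hat_3 = 0.172867 / 1.028973 = 0.167999
  phi_hat_2 = (0.891437 - (0.104999)(0.167999)) / 1.543737 = 0.566027
  phi_hat_1 = (0.2551 - (0.2551)(0.566027) - (0.9325)(0.167999)) / 1.5848 = -0.028996
So phi_hat = [-0.0290, 0.5660, 0.1680].
Therefore phi_hat_2 = 0.5660.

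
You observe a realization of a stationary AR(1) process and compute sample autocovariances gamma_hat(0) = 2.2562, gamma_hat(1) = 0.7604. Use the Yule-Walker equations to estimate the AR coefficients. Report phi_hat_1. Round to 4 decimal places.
\hat\phi_{1} = 0.3370

The Yule-Walker equations for an AR(p) process read, in matrix form,
  Gamma_p phi = r_p,   with   (Gamma_p)_{ij} = gamma(|i - j|),
                       (r_p)_i = gamma(i),   i,j = 1..p.
Substitute the sample gammas (Toeplitz matrix and right-hand side of size 1):
  Gamma_p = [[2.2562]]
  r_p     = [0.7604]
With p = 1 this is the single equation gamma(0) phi_1 = gamma(1):
  phi_hat_1 = gamma(1) / gamma(0) = 0.7604 / 2.2562 = 0.3370.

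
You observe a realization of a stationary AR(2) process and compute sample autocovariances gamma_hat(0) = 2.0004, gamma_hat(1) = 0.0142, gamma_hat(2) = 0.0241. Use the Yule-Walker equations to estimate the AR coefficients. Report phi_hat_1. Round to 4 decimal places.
\hat\phi_{1} = 0.0070

The Yule-Walker equations for an AR(p) process read, in matrix form,
  Gamma_p phi = r_p,   with   (Gamma_p)_{ij} = gamma(|i - j|),
                       (r_p)_i = gamma(i),   i,j = 1..p.
Substitute the sample gammas (Toeplitz matrix and right-hand side of size 2):
  Gamma_p = [[2.0004, 0.0142], [0.0142, 2.0004]]
  r_p     = [0.0142, 0.0241]
Written out:
  2.0004 phi_1 + 0.0142 phi_2 = 0.0142
  0.0142 phi_1 + 2.0004 phi_2 = 0.0241
Solve by Cramer's rule:
  det = gamma(0)^2 - gamma(1)^2 = (2.0004)^2 - (0.0142)^2 = 4.00160016 - 0.00020164 = 4.00139852
  phi_hat_1 = [gamma(1) gamma(0) - gamma(1) gamma(2)] / det = [(0.0142)(2.0004) - (0.0142)(0.0241)] / 4.00139852 = 0.02806346 / 4.00139852 = 0.007
  phi_hat_2 = [gamma(0) gamma(2) - gamma(1)^2] / det = [(2.0004)(0.0241) - (0.0142)^2] / 4.00139852 = 0.048008 / 4.00139852 = 0.012
So phi_hat = [0.0070, 0.0120].
Therefore phi_hat_1 = 0.0070.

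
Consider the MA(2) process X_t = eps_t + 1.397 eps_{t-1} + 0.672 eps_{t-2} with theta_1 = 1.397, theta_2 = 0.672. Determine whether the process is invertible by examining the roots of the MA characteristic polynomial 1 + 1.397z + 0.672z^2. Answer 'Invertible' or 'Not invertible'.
\text{Invertible}

The MA(q) characteristic polynomial is P(z) = 1 + 1.397z + 0.672z^2.
Invertibility requires all roots to lie outside the unit circle, i.e. |z| > 1 for every root.
Set 1 + (1.397) z + (0.672) z^2 = 0, i.e. a z^2 + b z + c = 0 with a = 0.672, b = 1.397, c = 1.
Discriminant D = b^2 - 4ac = (1.397)^2 - 4*(0.672)*1 = 1.951609 - (2.688) = -0.736391.
D < 0, so the roots are the complex-conjugate pair z = (-b +/- i sqrt(-D)) / (2a) = -1.0394 +/- 0.6385i.
For a conjugate pair |z|^2 = z * conj(z) = (product of roots) = c/a = 1/(0.672) = 1.488095, so |z| = sqrt(1.488095) = 1.2199 for both roots.
Moduli of all roots: 1.2199, 1.2199.
All moduli strictly greater than 1? Yes.
Verdict: Invertible.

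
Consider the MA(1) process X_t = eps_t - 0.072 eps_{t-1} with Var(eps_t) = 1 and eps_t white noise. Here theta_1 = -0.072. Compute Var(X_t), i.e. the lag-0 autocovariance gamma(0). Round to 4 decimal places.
\gamma(0) = 1.0052

For an MA(q) process X_t = eps_t + sum_i theta_i eps_{t-i} with
Var(eps_t) = sigma^2, the variance is
  gamma(0) = sigma^2 * (1 + sum_i theta_i^2).
  sum_i theta_i^2 = (-0.072)^2 = 0.005184.
  gamma(0) = 1 * (1 + 0.005184) = 1 * 1.005184 = 1.005184, which rounds to 1.0052.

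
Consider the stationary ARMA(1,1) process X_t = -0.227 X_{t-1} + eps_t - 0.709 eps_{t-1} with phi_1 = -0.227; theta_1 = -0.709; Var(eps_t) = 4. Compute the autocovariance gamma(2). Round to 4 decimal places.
\gamma(2) = 1.0403

Multiply the model equation by X_{t-k} and take expectations. With theta_0 = psi_0 = 1 and psi_j the MA(infinity) weights, this gives
  gamma(k) - sum_i phi_i gamma(k-i) = c_k,
  c_k = sigma^2 * sum_{j=k..q} theta_j psi_{j-k}   (c_k = 0 for k > q),
using gamma(-m) = gamma(m).
psi-weights needed (psi_j = theta_j + sum_i phi_i psi_{j-i}):
  psi_1 = theta_1 + phi_1 = -0.709 + (-0.227) = -0.936
Right-hand sides:
  c_0 = sigma^2 (1 + theta_1 psi_1) = 4 * (1 + (-0.709)(-0.936)) = 4 * 1.663624 = 6.654496
  c_1 = sigma^2 theta_1 = 4 * (-0.709) = -2.836
  c_2 = 0
Equations for k = 0 and k = 1 (AR order 1):
  gamma(0) = phi_1 gamma(1) + c_0
  gamma(1) = phi_1 gamma(0) + c_1
Substituting the second into the first: gamma(0) (1 - phi_1^2) = c_0 + phi_1 c_1, so
  gamma(0) = (c_0 + phi_1 c_1) / (1 - phi_1^2) = (6.654496 + (-0.227)(-2.836)) / (1 - (-0.227)^2) = 7.298268 / 0.948471 = 7.694772.
  gamma(1) = phi_1 gamma(0) + c_1 = (-0.227)(7.694772) + (-2.836) = -4.582713.
For k = 2 (> q): gamma(2) = phi_1 gamma(1) = (-0.227)(-4.582713) = 1.040276.
Therefore gamma(2) = 1.0403 (to 4 decimal places).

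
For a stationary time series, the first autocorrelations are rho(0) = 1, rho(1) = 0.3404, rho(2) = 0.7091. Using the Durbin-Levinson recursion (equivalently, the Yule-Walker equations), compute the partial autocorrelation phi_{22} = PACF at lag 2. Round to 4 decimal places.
\phi_{22} = 0.6710

The PACF at lag k is phi_{kk}, the last component of the solution
to the Yule-Walker system G_k phi = r_k where
  (G_k)_{ij} = rho(|i - j|), (r_k)_i = rho(i), i,j = 1..k.
Equivalently, Durbin-Levinson gives phi_{kk} iteratively:
  phi_{11} = rho(1)
  phi_{kk} = [rho(k) - sum_{j=1..k-1} phi_{k-1,j} rho(k-j)]
            / [1 - sum_{j=1..k-1} phi_{k-1,j} rho(j)],
  phi_{k,j} = phi_{k-1,j} - phi_{kk} phi_{k-1,k-j},  j = 1..k-1.
Step k = 1:
  phi_11 = rho(1) = 0.3404.
Step k = 2:
  phi_22 = [rho(2) - phi_11 rho(1)] / [1 - phi_11 rho(1)] = [0.7091 - (0.3404)(0.3404)] / [1 - (0.3404)(0.3404)]
         = 0.59322784 / 0.88412784 = 0.671.
Therefore phi_{22} = 0.6710.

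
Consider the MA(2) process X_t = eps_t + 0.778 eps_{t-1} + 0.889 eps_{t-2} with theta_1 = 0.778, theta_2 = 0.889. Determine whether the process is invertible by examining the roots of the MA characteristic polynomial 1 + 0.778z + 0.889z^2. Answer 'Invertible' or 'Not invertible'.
\text{Invertible}

The MA(q) characteristic polynomial is P(z) = 1 + 0.778z + 0.889z^2.
Invertibility requires all roots to lie outside the unit circle, i.e. |z| > 1 for every root.
Set 1 + (0.778) z + (0.889) z^2 = 0, i.e. a z^2 + b z + c = 0 with a = 0.889, b = 0.778, c = 1.
Discriminant D = b^2 - 4ac = (0.778)^2 - 4*(0.889)*1 = 0.605284 - (3.556) = -2.950716.
D < 0, so the roots are the complex-conjugate pair z = (-b +/- i sqrt(-D)) / (2a) = -0.4376 +/- 0.9661i.
For a conjugate pair |z|^2 = z * conj(z) = (product of roots) = c/a = 1/(0.889) = 1.124859, so |z| = sqrt(1.124859) = 1.0606 for both roots.
Moduli of all roots: 1.0606, 1.0606.
All moduli strictly greater than 1? Yes.
Verdict: Invertible.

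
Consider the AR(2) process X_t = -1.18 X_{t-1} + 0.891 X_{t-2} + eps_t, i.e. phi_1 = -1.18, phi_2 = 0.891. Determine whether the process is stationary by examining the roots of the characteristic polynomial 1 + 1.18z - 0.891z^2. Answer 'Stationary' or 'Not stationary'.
\text{Not stationary}

The AR(p) characteristic polynomial is P(z) = 1 + 1.18z - 0.891z^2.
Stationarity requires all roots to lie outside the unit circle, i.e. |z| > 1 for every root.
Set 1 + (1.18) z + (-0.891) z^2 = 0, i.e. a z^2 + b z + c = 0 with a = -0.891, b = 1.18, c = 1.
Discriminant D = b^2 - 4ac = (1.18)^2 - 4*(-0.891)*1 = 1.3924 - (-3.564) = 4.9564.
D >= 0, so the roots are real: z = (-b +/- sqrt(D)) / (2a) = (-1.18 +/- 2.226297) / (-1.782).
  z_1 = (-1.18 + 2.226297) / (-1.782) = -0.5871,   |z_1| = 0.5871.
  z_2 = (-1.18 - 2.226297) / (-1.782) = 1.9115,   |z_2| = 1.9115.
Moduli of all roots: 0.5871, 1.9115.
All moduli strictly greater than 1? No.
Verdict: Not stationary.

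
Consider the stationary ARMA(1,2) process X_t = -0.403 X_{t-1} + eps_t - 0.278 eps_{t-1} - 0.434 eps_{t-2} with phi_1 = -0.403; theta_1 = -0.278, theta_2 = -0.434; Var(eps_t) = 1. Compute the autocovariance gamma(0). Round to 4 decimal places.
\gamma(0) = 1.4942

Multiply the model equation by X_{t-k} and take expectations. With theta_0 = psi_0 = 1 and psi_j the MA(infinity) weights, this gives
  gamma(k) - sum_i phi_i gamma(k-i) = c_k,
  c_k = sigma^2 * sum_{j=k..q} theta_j psi_{j-k}   (c_k = 0 for k > q),
using gamma(-m) = gamma(m).
psi-weights needed (psi_j = theta_j + sum_i phi_i psi_{j-i}):
  psi_1 = theta_1 + phi_1 = -0.278 + (-0.403) = -0.681
  psi_2 = theta_2 + phi_1 psi_1 = -0.434 + (-0.403)(-0.681) = -0.159557
Right-hand sides:
  c_0 = sigma^2 (1 + theta_1 psi_1 + theta_2 psi_2) = 1 * (1 + (-0.278)(-0.681) + (-0.434)(-0.159557)) = 1 * 1.258566 = 1.258566
  c_1 = sigma^2 (theta_1 + theta_2 psi_1) = 1 * (-0.278 + (-0.434)(-0.681)) = 0.017554
  c_2 = sigma^2 theta_2 = 1 * (-0.434) = -0.434
Equations for k = 0 and k = 1 (AR order 1):
  gamma(0) = phi_1 gamma(1) + c_0
  gamma(1) = phi_1 gamma(0) + c_1
Substituting the second into the first: gamma(0) (1 - phi_1^2) = c_0 + phi_1 c_1, so
  gamma(0) = (c_0 + phi_1 c_1) / (1 - phi_1^2) = (1.258566 + (-0.403)(0.017554)) / (1 - (-0.403)^2) = 1.251491 / 0.837591 = 1.494156.
Therefore gamma(0) = 1.4942 (to 4 decimal places).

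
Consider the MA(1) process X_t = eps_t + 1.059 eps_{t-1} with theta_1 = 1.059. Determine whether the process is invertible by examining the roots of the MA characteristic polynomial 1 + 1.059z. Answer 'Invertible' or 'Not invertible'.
\text{Not invertible}

The MA(q) characteristic polynomial is P(z) = 1 + 1.059z.
Invertibility requires all roots to lie outside the unit circle, i.e. |z| > 1 for every root.
This is linear in z: 1 + (1.059) z = 0  =>  z = -1/(1.059) = -0.944287,  |z| = 0.944287.
Moduli of all roots: 0.9443.
All moduli strictly greater than 1? No.
Verdict: Not invertible.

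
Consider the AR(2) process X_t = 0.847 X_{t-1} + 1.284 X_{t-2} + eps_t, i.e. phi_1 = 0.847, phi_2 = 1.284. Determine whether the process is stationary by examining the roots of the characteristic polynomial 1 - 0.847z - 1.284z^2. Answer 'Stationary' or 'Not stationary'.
\text{Not stationary}

The AR(p) characteristic polynomial is P(z) = 1 - 0.847z - 1.284z^2.
Stationarity requires all roots to lie outside the unit circle, i.e. |z| > 1 for every root.
Set 1 + (-0.847) z + (-1.284) z^2 = 0, i.e. a z^2 + b z + c = 0 with a = -1.284, b = -0.847, c = 1.
Discriminant D = b^2 - 4ac = (-0.847)^2 - 4*(-1.284)*1 = 0.717409 - (-5.136) = 5.853409.
D >= 0, so the roots are real: z = (-b +/- sqrt(D)) / (2a) = (0.847 +/- 2.419382) / (-2.568).
  z_1 = (0.847 + 2.419382) / (-2.568) = -1.272,   |z_1| = 1.272.
  z_2 = (0.847 - 2.419382) / (-2.568) = 0.6123,   |z_2| = 0.6123.
Moduli of all roots: 1.2720, 0.6123.
All moduli strictly greater than 1? No.
Verdict: Not stationary.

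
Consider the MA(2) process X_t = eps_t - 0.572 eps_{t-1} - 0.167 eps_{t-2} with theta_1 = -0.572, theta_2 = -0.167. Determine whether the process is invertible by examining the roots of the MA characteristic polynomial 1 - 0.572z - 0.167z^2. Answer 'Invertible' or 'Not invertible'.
\text{Invertible}

The MA(q) characteristic polynomial is P(z) = 1 - 0.572z - 0.167z^2.
Invertibility requires all roots to lie outside the unit circle, i.e. |z| > 1 for every root.
Set 1 + (-0.572) z + (-0.167) z^2 = 0, i.e. a z^2 + b z + c = 0 with a = -0.167, b = -0.572, c = 1.
Discriminant D = b^2 - 4ac = (-0.572)^2 - 4*(-0.167)*1 = 0.327184 - (-0.668) = 0.995184.
D >= 0, so the roots are real: z = (-b +/- sqrt(D)) / (2a) = (0.572 +/- 0.997589) / (-0.334).
  z_1 = (0.572 + 0.997589) / (-0.334) = -4.6994,   |z_1| = 4.6994.
  z_2 = (0.572 - 0.997589) / (-0.334) = 1.2742,   |z_2| = 1.2742.
Moduli of all roots: 4.6994, 1.2742.
All moduli strictly greater than 1? Yes.
Verdict: Invertible.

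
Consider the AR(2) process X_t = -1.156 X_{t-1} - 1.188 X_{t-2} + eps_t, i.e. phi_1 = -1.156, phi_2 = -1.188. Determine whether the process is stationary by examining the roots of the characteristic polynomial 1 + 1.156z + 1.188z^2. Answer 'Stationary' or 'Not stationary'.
\text{Not stationary}

The AR(p) characteristic polynomial is P(z) = 1 + 1.156z + 1.188z^2.
Stationarity requires all roots to lie outside the unit circle, i.e. |z| > 1 for every root.
Set 1 + (1.156) z + (1.188) z^2 = 0, i.e. a z^2 + b z + c = 0 with a = 1.188, b = 1.156, c = 1.
Discriminant D = b^2 - 4ac = (1.156)^2 - 4*(1.188)*1 = 1.336336 - (4.752) = -3.415664.
D < 0, so the roots are the complex-conjugate pair z = (-b +/- i sqrt(-D)) / (2a) = -0.4865 +/- 0.7778i.
For a conjugate pair |z|^2 = z * conj(z) = (product of roots) = c/a = 1/(1.188) = 0.841751, so |z| = sqrt(0.841751) = 0.9175 for both roots.
Moduli of all roots: 0.9175, 0.9175.
All moduli strictly greater than 1? No.
Verdict: Not stationary.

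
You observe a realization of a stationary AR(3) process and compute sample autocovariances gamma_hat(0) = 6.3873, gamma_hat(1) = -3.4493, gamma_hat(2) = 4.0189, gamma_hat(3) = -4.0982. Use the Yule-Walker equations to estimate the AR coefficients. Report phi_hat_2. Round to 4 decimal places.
\hat\phi_{2} = 0.3700

The Yule-Walker equations for an AR(p) process read, in matrix form,
  Gamma_p phi = r_p,   with   (Gamma_p)_{ij} = gamma(|i - j|),
                       (r_p)_i = gamma(i),   i,j = 1..p.
Substitute the sample gammas (Toeplitz matrix and right-hand side of size 3):
  Gamma_p = [[6.3873, -3.4493, 4.0189], [-3.4493, 6.3873, -3.4493], [4.0189, -3.4493, 6.3873]]
  r_p     = [-3.4493, 4.0189, -4.0982]
Written out (R1..R3):
  (R1) 6.3873 phi_1 - 3.4493 phi_2 + 4.0189 phi_3 = -3.4493
  (R2) -3.4493 phi_1 + 6.3873 phi_2 - 3.4493 phi_3 = 4.0189
  (R3) 4.0189 phi_1 - 3.4493 phi_2 + 6.3873 phi_3 = -4.0982
Gaussian elimination:
  R2 <- R2 - (-3.4493/6.3873) R1 = R2 - (-0.540025) R1:  4.524593 phi_2 - 1.278995 phi_3 = 2.156193
  R3 <- R3 - (4.0189/6.3873) R1 = R3 - (0.629202) R1:  -1.278995 phi_2 + 3.858601 phi_3 = -1.927895
  R3 <- R3 - (-1.278995/4.524593) R2 = R3 - (-0.282676) R2:  3.49706 phi_3 = -1.31839
Back-substitution:
  phi_hat_3 = -1.31839 / 3.49706 = -0.377
  phi_hat_2 = (2.156193 - (-1.278995)(-0.377)) / 4.524593 = 0.369981
  phi_hat_1 = (-3.4493 - (-3.4493)(0.369981) - (4.0189)(-0.377)) / 6.3873 = -0.103017
So phi_hat = [-0.1030, 0.3700, -0.3770].
Therefore phi_hat_2 = 0.3700.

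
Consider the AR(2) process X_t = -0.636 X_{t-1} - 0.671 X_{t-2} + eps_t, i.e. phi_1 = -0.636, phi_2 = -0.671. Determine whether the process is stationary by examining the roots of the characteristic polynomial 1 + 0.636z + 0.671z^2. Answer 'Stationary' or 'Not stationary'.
\text{Stationary}

The AR(p) characteristic polynomial is P(z) = 1 + 0.636z + 0.671z^2.
Stationarity requires all roots to lie outside the unit circle, i.e. |z| > 1 for every root.
Set 1 + (0.636) z + (0.671) z^2 = 0, i.e. a z^2 + b z + c = 0 with a = 0.671, b = 0.636, c = 1.
Discriminant D = b^2 - 4ac = (0.636)^2 - 4*(0.671)*1 = 0.404496 - (2.684) = -2.279504.
D < 0, so the roots are the complex-conjugate pair z = (-b +/- i sqrt(-D)) / (2a) = -0.4739 +/- 1.125i.
For a conjugate pair |z|^2 = z * conj(z) = (product of roots) = c/a = 1/(0.671) = 1.490313, so |z| = sqrt(1.490313) = 1.2208 for both roots.
Moduli of all roots: 1.2208, 1.2208.
All moduli strictly greater than 1? Yes.
Verdict: Stationary.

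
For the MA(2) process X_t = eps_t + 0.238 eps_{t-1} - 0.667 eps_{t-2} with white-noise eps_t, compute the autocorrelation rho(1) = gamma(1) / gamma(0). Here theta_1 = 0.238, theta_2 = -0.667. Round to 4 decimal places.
\rho(1) = 0.0528

For an MA(q) process with theta_0 = 1, the autocovariance is
  gamma(k) = sigma^2 * sum_{i=0..q-k} theta_i * theta_{i+k},
and rho(k) = gamma(k) / gamma(0). Sigma^2 cancels.
  numerator   = (1)*(0.238) + (0.238)*(-0.667) = 0.079254.
  denominator = (1)^2 + (0.238)^2 + (-0.667)^2 = 1.501533.
  rho(1) = 0.079254 / 1.501533 = 0.0528.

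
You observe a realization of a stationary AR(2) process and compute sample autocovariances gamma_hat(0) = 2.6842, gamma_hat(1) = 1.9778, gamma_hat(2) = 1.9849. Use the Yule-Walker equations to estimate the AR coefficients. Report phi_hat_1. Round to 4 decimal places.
\hat\phi_{1} = 0.4200

The Yule-Walker equations for an AR(p) process read, in matrix form,
  Gamma_p phi = r_p,   with   (Gamma_p)_{ij} = gamma(|i - j|),
                       (r_p)_i = gamma(i),   i,j = 1..p.
Substitute the sample gammas (Toeplitz matrix and right-hand side of size 2):
  Gamma_p = [[2.6842, 1.9778], [1.9778, 2.6842]]
  r_p     = [1.9778, 1.9849]
Written out:
  2.6842 phi_1 + 1.9778 phi_2 = 1.9778
  1.9778 phi_1 + 2.6842 phi_2 = 1.9849
Solve by Cramer's rule:
  det = gamma(0)^2 - gamma(1)^2 = (2.6842)^2 - (1.9778)^2 = 7.20492964 - 3.91169284 = 3.2932368
  phi_hat_1 = [gamma(1) gamma(0) - gamma(1) gamma(2)] / det = [(1.9778)(2.6842) - (1.9778)(1.9849)] / 3.2932368 = 1.38307554 / 3.2932368 = 0.42
  phi_hat_2 = [gamma(0) gamma(2) - gamma(1)^2] / det = [(2.6842)(1.9849) - (1.9778)^2] / 3.2932368 = 1.41617574 / 3.2932368 = 0.43
So phi_hat = [0.4200, 0.4300].
Therefore phi_hat_1 = 0.4200.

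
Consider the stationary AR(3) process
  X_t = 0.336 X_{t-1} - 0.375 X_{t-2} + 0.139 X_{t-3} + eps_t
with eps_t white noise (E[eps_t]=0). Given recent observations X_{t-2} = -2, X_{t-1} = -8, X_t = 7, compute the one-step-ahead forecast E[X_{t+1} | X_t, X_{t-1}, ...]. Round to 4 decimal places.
E[X_{t+1} \mid \mathcal F_t] = 5.0740

For an AR(p) model X_t = c + sum_i phi_i X_{t-i} + eps_t, the
one-step-ahead conditional mean is
  E[X_{t+1} | X_t, ...] = c + sum_i phi_i X_{t+1-i}.
Substitute known values:
  E[X_{t+1} | ...] = (0.336) * (7) + (-0.375) * (-8) + (0.139) * (-2)
                   = 5.0740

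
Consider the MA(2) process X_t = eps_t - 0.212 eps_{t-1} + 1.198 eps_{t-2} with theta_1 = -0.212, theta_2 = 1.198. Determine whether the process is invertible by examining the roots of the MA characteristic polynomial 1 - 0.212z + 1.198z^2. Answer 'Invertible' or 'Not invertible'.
\text{Not invertible}

The MA(q) characteristic polynomial is P(z) = 1 - 0.212z + 1.198z^2.
Invertibility requires all roots to lie outside the unit circle, i.e. |z| > 1 for every root.
Set 1 + (-0.212) z + (1.198) z^2 = 0, i.e. a z^2 + b z + c = 0 with a = 1.198, b = -0.212, c = 1.
Discriminant D = b^2 - 4ac = (-0.212)^2 - 4*(1.198)*1 = 0.044944 - (4.792) = -4.747056.
D < 0, so the roots are the complex-conjugate pair z = (-b +/- i sqrt(-D)) / (2a) = 0.0885 +/- 0.9093i.
For a conjugate pair |z|^2 = z * conj(z) = (product of roots) = c/a = 1/(1.198) = 0.834725, so |z| = sqrt(0.834725) = 0.9136 for both roots.
Moduli of all roots: 0.9136, 0.9136.
All moduli strictly greater than 1? No.
Verdict: Not invertible.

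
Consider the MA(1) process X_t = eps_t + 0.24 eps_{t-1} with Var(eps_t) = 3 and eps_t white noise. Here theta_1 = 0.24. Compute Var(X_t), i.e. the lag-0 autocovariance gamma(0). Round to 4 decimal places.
\gamma(0) = 3.1728

For an MA(q) process X_t = eps_t + sum_i theta_i eps_{t-i} with
Var(eps_t) = sigma^2, the variance is
  gamma(0) = sigma^2 * (1 + sum_i theta_i^2).
  sum_i theta_i^2 = (0.24)^2 = 0.0576.
  gamma(0) = 3 * (1 + 0.0576) = 3 * 1.0576 = 3.1728.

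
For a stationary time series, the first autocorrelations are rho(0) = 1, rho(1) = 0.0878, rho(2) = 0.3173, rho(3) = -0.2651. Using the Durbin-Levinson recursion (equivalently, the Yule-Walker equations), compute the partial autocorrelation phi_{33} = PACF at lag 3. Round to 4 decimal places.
\phi_{33} = -0.3480

The PACF at lag k is phi_{kk}, the last component of the solution
to the Yule-Walker system G_k phi = r_k where
  (G_k)_{ij} = rho(|i - j|), (r_k)_i = rho(i), i,j = 1..k.
Equivalently, Durbin-Levinson gives phi_{kk} iteratively:
  phi_{11} = rho(1)
  phi_{kk} = [rho(k) - sum_{j=1..k-1} phi_{k-1,j} rho(k-j)]
            / [1 - sum_{j=1..k-1} phi_{k-1,j} rho(j)],
  phi_{k,j} = phi_{k-1,j} - phi_{kk} phi_{k-1,k-j},  j = 1..k-1.
Step k = 1:
  phi_11 = rho(1) = 0.0878.
Step k = 2:
  phi_22 = [rho(2) - phi_11 rho(1)] / [1 - phi_11 rho(1)] = [0.3173 - (0.0878)(0.0878)] / [1 - (0.0878)(0.0878)]
         = 0.30959116 / 0.99229116 = 0.311996.
  Update: phi_21 = phi_11 - phi_22 phi_11 = 0.0878 - (0.311996)(0.0878) = 0.060407.
Step k = 3:
  phi_33 = [rho(3) - phi_21 rho(2) - phi_22 rho(1)] / [1 - phi_21 rho(1) - phi_22 rho(2)]
    numerator   = -0.2651 - (0.060407)(0.3173) - (0.311996)(0.0878) = -0.31166033
    denominator = 1 - (0.060407)(0.0878) - (0.311996)(0.3173) = 0.89569987
  phi_33 = -0.31166033 / 0.89569987 = -0.348.
Therefore phi_{33} = -0.3480.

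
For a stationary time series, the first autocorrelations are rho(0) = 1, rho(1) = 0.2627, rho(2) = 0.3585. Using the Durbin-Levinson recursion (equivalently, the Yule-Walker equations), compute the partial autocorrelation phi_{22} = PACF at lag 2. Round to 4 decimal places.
\phi_{22} = 0.3109

The PACF at lag k is phi_{kk}, the last component of the solution
to the Yule-Walker system G_k phi = r_k where
  (G_k)_{ij} = rho(|i - j|), (r_k)_i = rho(i), i,j = 1..k.
Equivalently, Durbin-Levinson gives phi_{kk} iteratively:
  phi_{11} = rho(1)
  phi_{kk} = [rho(k) - sum_{j=1..k-1} phi_{k-1,j} rho(k-j)]
            / [1 - sum_{j=1..k-1} phi_{k-1,j} rho(j)],
  phi_{k,j} = phi_{k-1,j} - phi_{kk} phi_{k-1,k-j},  j = 1..k-1.
Step k = 1:
  phi_11 = rho(1) = 0.2627.
Step k = 2:
  phi_22 = [rho(2) - phi_11 rho(1)] / [1 - phi_11 rho(1)] = [0.3585 - (0.2627)(0.2627)] / [1 - (0.2627)(0.2627)]
         = 0.28948871 / 0.93098871 = 0.3109.
Therefore phi_{22} = 0.3109.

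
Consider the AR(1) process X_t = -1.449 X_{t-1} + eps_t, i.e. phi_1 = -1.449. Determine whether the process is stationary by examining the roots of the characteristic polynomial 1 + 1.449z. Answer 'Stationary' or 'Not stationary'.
\text{Not stationary}

The AR(p) characteristic polynomial is P(z) = 1 + 1.449z.
Stationarity requires all roots to lie outside the unit circle, i.e. |z| > 1 for every root.
This is linear in z: 1 + (1.449) z = 0  =>  z = -1/(1.449) = -0.690131,  |z| = 0.690131.
Moduli of all roots: 0.6901.
All moduli strictly greater than 1? No.
Verdict: Not stationary.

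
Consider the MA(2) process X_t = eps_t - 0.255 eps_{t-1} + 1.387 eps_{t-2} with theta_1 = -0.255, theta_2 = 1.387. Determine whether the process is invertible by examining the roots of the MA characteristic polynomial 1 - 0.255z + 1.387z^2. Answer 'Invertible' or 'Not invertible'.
\text{Not invertible}

The MA(q) characteristic polynomial is P(z) = 1 - 0.255z + 1.387z^2.
Invertibility requires all roots to lie outside the unit circle, i.e. |z| > 1 for every root.
Set 1 + (-0.255) z + (1.387) z^2 = 0, i.e. a z^2 + b z + c = 0 with a = 1.387, b = -0.255, c = 1.
Discriminant D = b^2 - 4ac = (-0.255)^2 - 4*(1.387)*1 = 0.065025 - (5.548) = -5.482975.
D < 0, so the roots are the complex-conjugate pair z = (-b +/- i sqrt(-D)) / (2a) = 0.0919 +/- 0.8441i.
For a conjugate pair |z|^2 = z * conj(z) = (product of roots) = c/a = 1/(1.387) = 0.720981, so |z| = sqrt(0.720981) = 0.8491 for both roots.
Moduli of all roots: 0.8491, 0.8491.
All moduli strictly greater than 1? No.
Verdict: Not invertible.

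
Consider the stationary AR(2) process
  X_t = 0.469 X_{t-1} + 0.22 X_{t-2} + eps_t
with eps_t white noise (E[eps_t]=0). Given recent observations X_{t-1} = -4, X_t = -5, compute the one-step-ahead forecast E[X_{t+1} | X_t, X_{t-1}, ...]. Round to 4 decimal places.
E[X_{t+1} \mid \mathcal F_t] = -3.2250

For an AR(p) model X_t = c + sum_i phi_i X_{t-i} + eps_t, the
one-step-ahead conditional mean is
  E[X_{t+1} | X_t, ...] = c + sum_i phi_i X_{t+1-i}.
Substitute known values:
  E[X_{t+1} | ...] = (0.469) * (-5) + (0.22) * (-4)
                   = -3.2250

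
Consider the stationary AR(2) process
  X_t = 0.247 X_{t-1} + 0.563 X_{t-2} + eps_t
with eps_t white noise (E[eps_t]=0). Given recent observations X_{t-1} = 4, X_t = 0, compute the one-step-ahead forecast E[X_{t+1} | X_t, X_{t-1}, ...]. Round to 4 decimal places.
E[X_{t+1} \mid \mathcal F_t] = 2.2520

For an AR(p) model X_t = c + sum_i phi_i X_{t-i} + eps_t, the
one-step-ahead conditional mean is
  E[X_{t+1} | X_t, ...] = c + sum_i phi_i X_{t+1-i}.
Substitute known values:
  E[X_{t+1} | ...] = (0.247) * (0) + (0.563) * (4)
                   = 2.2520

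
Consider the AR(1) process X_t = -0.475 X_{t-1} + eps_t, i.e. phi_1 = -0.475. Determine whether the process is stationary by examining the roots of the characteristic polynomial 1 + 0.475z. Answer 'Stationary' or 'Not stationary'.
\text{Stationary}

The AR(p) characteristic polynomial is P(z) = 1 + 0.475z.
Stationarity requires all roots to lie outside the unit circle, i.e. |z| > 1 for every root.
This is linear in z: 1 + (0.475) z = 0  =>  z = -1/(0.475) = -2.105263,  |z| = 2.105263.
Moduli of all roots: 2.1053.
All moduli strictly greater than 1? Yes.
Verdict: Stationary.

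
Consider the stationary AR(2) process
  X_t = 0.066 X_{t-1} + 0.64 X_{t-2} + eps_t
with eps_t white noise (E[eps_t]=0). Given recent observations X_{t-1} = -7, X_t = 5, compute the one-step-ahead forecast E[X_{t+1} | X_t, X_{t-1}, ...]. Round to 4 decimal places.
E[X_{t+1} \mid \mathcal F_t] = -4.1500

For an AR(p) model X_t = c + sum_i phi_i X_{t-i} + eps_t, the
one-step-ahead conditional mean is
  E[X_{t+1} | X_t, ...] = c + sum_i phi_i X_{t+1-i}.
Substitute known values:
  E[X_{t+1} | ...] = (0.066) * (5) + (0.64) * (-7)
                   = -4.1500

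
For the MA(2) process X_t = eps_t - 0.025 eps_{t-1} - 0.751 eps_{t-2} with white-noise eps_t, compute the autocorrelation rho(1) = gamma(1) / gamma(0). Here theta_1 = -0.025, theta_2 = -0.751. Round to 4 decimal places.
\rho(1) = -0.0040

For an MA(q) process with theta_0 = 1, the autocovariance is
  gamma(k) = sigma^2 * sum_{i=0..q-k} theta_i * theta_{i+k},
and rho(k) = gamma(k) / gamma(0). Sigma^2 cancels.
  numerator   = (1)*(-0.025) + (-0.025)*(-0.751) = -0.006225.
  denominator = (1)^2 + (-0.025)^2 + (-0.751)^2 = 1.564626.
  rho(1) = -0.006225 / 1.564626 = -0.0040.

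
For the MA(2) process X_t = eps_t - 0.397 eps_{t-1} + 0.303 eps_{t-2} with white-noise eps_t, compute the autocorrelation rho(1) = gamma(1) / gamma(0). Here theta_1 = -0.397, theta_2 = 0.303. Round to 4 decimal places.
\rho(1) = -0.4140

For an MA(q) process with theta_0 = 1, the autocovariance is
  gamma(k) = sigma^2 * sum_{i=0..q-k} theta_i * theta_{i+k},
and rho(k) = gamma(k) / gamma(0). Sigma^2 cancels.
  numerator   = (1)*(-0.397) + (-0.397)*(0.303) = -0.517291.
  denominator = (1)^2 + (-0.397)^2 + (0.303)^2 = 1.249418.
  rho(1) = -0.517291 / 1.249418 = -0.4140.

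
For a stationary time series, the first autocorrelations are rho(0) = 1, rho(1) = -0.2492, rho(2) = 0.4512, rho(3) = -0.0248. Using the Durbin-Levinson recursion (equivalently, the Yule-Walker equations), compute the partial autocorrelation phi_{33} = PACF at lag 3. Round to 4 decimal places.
\phi_{33} = 0.1859

The PACF at lag k is phi_{kk}, the last component of the solution
to the Yule-Walker system G_k phi = r_k where
  (G_k)_{ij} = rho(|i - j|), (r_k)_i = rho(i), i,j = 1..k.
Equivalently, Durbin-Levinson gives phi_{kk} iteratively:
  phi_{11} = rho(1)
  phi_{kk} = [rho(k) - sum_{j=1..k-1} phi_{k-1,j} rho(k-j)]
            / [1 - sum_{j=1..k-1} phi_{k-1,j} rho(j)],
  phi_{k,j} = phi_{k-1,j} - phi_{kk} phi_{k-1,k-j},  j = 1..k-1.
Step k = 1:
  phi_11 = rho(1) = -0.2492.
Step k = 2:
  phi_22 = [rho(2) - phi_11 rho(1)] / [1 - phi_11 rho(1)] = [0.4512 - (-0.2492)(-0.2492)] / [1 - (-0.2492)(-0.2492)]
         = 0.38909936 / 0.93789936 = 0.414863.
  Update: phi_21 = phi_11 - phi_22 phi_11 = -0.2492 - (0.414863)(-0.2492) = -0.145816.
Step k = 3:
  phi_33 = [rho(3) - phi_21 rho(2) - phi_22 rho(1)] / [1 - phi_21 rho(1) - phi_22 rho(2)]
    numerator   = -0.0248 - (-0.145816)(0.4512) - (0.414863)(-0.2492) = 0.14437605
    denominator = 1 - (-0.145816)(-0.2492) - (0.414863)(0.4512) = 0.77647659
  phi_33 = 0.14437605 / 0.77647659 = 0.1859.
Therefore phi_{33} = 0.1859.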